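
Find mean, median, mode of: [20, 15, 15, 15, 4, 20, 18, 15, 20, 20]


Sorted: [4, 15, 15, 15, 15, 18, 20, 20, 20, 20]
Mean = 162/10 = 81/5
Median = 33/2
Freq: {20: 4, 15: 4, 4: 1, 18: 1}
Mode: [15, 20]

Mean=81/5, Median=33/2, Mode=[15, 20]


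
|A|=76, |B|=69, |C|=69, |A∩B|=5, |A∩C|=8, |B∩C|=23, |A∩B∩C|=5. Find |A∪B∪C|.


|A∪B∪C| = 76+69+69-5-8-23+5 = 183

|A∪B∪C| = 183


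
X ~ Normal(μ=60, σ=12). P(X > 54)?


z = (54-60)/12 = -0.5
P(X > 54) = 1 - P(Z ≤ -0.5) = 1 - 0.3085 = 0.6915

P(X > 54) ≈ 0.6915


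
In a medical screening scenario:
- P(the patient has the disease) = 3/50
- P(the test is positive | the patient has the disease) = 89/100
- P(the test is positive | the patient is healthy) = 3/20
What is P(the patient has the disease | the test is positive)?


Using Bayes' theorem:
P(A|B) = P(B|A)·P(A) / P(B)

P(the test is positive) = 89/100 × 3/50 + 3/20 × 47/50
= 267/5000 + 141/1000 = 243/1250

P(the patient has the disease|the test is positive) = (267/5000) / (243/1250) = 89/324

P(the patient has the disease|the test is positive) = 89/324 ≈ 27.47%


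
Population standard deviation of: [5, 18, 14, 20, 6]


Mean = 63/5
  (5-63/5)²=1444/25
  (18-63/5)²=729/25
  (14-63/5)²=49/25
  (20-63/5)²=1369/25
  (6-63/5)²=1089/25
Σ(x-μ)² = 936/5
σ² = (936/5)/5 = 936/25

σ = √(936/25) ≈ 6.1188


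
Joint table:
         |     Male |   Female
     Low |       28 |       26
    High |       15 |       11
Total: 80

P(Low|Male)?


P(Low|Male) = 28/(28+15) = 28/43

P = 28/43 ≈ 65.12%


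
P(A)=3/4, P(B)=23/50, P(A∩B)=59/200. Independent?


P(A)×P(B) = 69/200
P(A∩B) = 59/200
Not equal → NOT independent

No, not independent


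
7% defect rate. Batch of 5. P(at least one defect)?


P(all good) = (93/100)^5 = 6956883693/10000000000
P(≥1 defect) = 3043116307/10000000000

P = 3043116307/10000000000 ≈ 30.43%


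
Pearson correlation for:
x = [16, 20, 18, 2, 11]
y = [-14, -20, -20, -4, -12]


n=5, Σx=67, Σy=-70, Σxy=-1124, Σx²=1105, Σy²=1156
r = (5×(-1124) - 67×(-70))/√((5×1105 - 67²)(5×1156 - (-70)²))
= -930/√(1036×880) = -930/√911680 ≈ -930/954.8194 ≈ -0.9740

r ≈ -0.9740


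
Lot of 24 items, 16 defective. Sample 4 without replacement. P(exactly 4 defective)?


Hypergeometric: C(16,4)×C(8,0)/C(24,4)
= 1820×1/10626 = 130/759

P(X=4) = 130/759 ≈ 17.13%


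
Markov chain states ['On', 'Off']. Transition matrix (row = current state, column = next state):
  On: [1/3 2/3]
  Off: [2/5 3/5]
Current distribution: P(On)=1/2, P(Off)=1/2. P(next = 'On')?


P(next=On) = Σᵢ P(now=i)×P(i→On)
= 1/2×1/3 + 1/2×2/5
= 1/6 + 1/5 = 11/30

P = 11/30 ≈ 0.3667


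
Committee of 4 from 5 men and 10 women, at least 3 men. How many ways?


Count by #men:
  3M,1W: C(5,3)×C(10,1)=100
  4M,0W: C(5,4)×C(10,0)=5
Total = 105

105


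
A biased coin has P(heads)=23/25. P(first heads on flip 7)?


Geometric: P(X=7) = (1-p)^(k-1)×p = (2/25)^6×23/25 = 1472/6103515625

P(X=7) = 1472/6103515625 ≈ 0.00%


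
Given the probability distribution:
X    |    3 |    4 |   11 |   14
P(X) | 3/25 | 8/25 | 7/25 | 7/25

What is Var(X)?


E[X] = 216/25
E[X²] = 2374/25
Var(X) = E[X²] - (E[X])² = 2374/25 - 46656/625 = 12694/625

Var(X) = 12694/625 ≈ 20.3104


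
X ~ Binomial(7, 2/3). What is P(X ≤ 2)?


P(X ≤ 2) = Σ P(X=i) for i=0..2
P(X=0) = 1/2187
P(X=1) = 14/2187
P(X=2) = 28/729
Sum = 11/243

P(X ≤ 2) = 11/243 ≈ 4.53%


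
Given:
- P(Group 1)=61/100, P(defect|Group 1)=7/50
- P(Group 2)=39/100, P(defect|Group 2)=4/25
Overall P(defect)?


P(B) = Σ P(B|Aᵢ)×P(Aᵢ)
  7/50×61/100 = 427/5000
  4/25×39/100 = 39/625
Sum = 739/5000

P(defect) = 739/5000 ≈ 14.78%


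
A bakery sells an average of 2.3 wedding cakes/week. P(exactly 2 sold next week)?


Poisson(λ=2.3): P(X=2) = e^(-λ)×λ^k/k!
= e^(-2.3) × 2.3^2 / 2!
≈ 0.1002588437 × 5.29 / 2 ≈ 0.265185

P(X=2) ≈ 0.265185 ≈ 26.52%


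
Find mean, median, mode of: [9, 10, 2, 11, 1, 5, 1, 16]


Sorted: [1, 1, 2, 5, 9, 10, 11, 16]
Mean = 55/8
Median = 7
Freq: {9: 1, 10: 1, 2: 1, 11: 1, 1: 2, 5: 1, 16: 1}
Mode: [1]

Mean=55/8, Median=7, Mode=1


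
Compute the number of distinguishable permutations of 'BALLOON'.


Letters: 7, freq: {'B': 1, 'A': 1, 'L': 2, 'O': 2, 'N': 1}
7!/(1!×1!×2!×2!×1!) = 5040/4 = 1260

1260


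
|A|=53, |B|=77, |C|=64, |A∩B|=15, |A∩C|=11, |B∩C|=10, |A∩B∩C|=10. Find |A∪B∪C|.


|A∪B∪C| = 53+77+64-15-11-10+10 = 168

|A∪B∪C| = 168


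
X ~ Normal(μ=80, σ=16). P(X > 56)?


z = (56-80)/16 = -1.5
P(X > 56) = 1 - P(Z ≤ -1.5) = 1 - 0.0668 = 0.9332

P(X > 56) ≈ 0.9332


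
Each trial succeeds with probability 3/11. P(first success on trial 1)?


Geometric: P(X=1) = (1-p)^(k-1)×p = (8/11)^0×3/11 = 3/11

P(X=1) = 3/11 ≈ 27.27%


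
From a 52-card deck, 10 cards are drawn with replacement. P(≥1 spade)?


P(not a spade) = 39/52 = 3/4
P(none in 10 draws) = (3/4)^10 = 59049/1048576
P(≥1 spade) = 1 - 59049/1048576 = 989527/1048576

P = 989527/1048576 ≈ 94.37%


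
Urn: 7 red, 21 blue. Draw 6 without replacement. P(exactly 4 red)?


Hypergeometric: C(7,4)×C(21,2)/C(28,6)
= 35×210/376740 = 35/1794

P(X=4) = 35/1794 ≈ 1.95%


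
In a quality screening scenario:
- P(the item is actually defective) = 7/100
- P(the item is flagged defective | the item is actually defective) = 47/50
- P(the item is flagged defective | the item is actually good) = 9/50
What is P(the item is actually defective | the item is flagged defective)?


Using Bayes' theorem:
P(A|B) = P(B|A)·P(A) / P(B)

P(the item is flagged defective) = 47/50 × 7/100 + 9/50 × 93/100
= 329/5000 + 837/5000 = 583/2500

P(the item is actually defective|the item is flagged defective) = (329/5000) / (583/2500) = 329/1166

P(the item is actually defective|the item is flagged defective) = 329/1166 ≈ 28.22%


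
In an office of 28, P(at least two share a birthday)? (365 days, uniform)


P(all different) = Π(365-i)/365 for i=0..27
= 0.345539
P(match) = 1 - 0.345539 = 0.654461

P ≈ 0.6545 ≈ 65.45%


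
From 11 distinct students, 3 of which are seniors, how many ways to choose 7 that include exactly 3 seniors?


Choose 3 of the 3 seniors and 4 of the other 8 students:
C(3,3)×C(8,4) = 1×70 = 70

70


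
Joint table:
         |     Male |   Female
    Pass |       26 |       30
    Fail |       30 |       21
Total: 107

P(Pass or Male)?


P(Pass∨Male) = P(Pass) + P(Male) - P(Pass∧Male)
= (56 + 56 - 26)/107 = 86/107

P = 86/107 ≈ 80.37%


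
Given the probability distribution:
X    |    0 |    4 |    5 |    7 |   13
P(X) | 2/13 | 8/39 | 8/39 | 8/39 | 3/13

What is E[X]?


E[X] = Σ x·P(X=x)
= (0)×(2/13) + (4)×(8/39) + (5)×(8/39) + (7)×(8/39) + (13)×(3/13)
= 245/39

E[X] = 245/39


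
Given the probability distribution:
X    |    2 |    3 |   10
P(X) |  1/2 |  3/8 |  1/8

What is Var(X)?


E[X] = 27/8
E[X²] = 143/8
Var(X) = E[X²] - (E[X])² = 143/8 - 729/64 = 415/64

Var(X) = 415/64 ≈ 6.4844


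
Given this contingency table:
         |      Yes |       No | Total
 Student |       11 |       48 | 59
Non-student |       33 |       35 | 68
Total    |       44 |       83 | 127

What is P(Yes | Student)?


P(Yes | Student) = 11/(11+48) = 11/59

P(Yes|Student) = 11/59 ≈ 18.64%


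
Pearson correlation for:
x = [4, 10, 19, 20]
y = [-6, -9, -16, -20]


n=4, Σx=53, Σy=-51, Σxy=-818, Σx²=877, Σy²=773
r = (4×(-818) - 53×(-51))/√((4×877 - 53²)(4×773 - (-51)²))
= -569/√(699×491) = -569/√343209 ≈ -569/585.8404 ≈ -0.9713

r ≈ -0.9713


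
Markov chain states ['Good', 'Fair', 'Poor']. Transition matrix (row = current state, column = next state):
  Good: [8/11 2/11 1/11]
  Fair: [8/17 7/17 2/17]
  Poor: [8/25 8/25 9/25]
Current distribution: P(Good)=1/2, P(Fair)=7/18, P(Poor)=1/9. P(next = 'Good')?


P(next=Good) = Σᵢ P(now=i)×P(i→Good)
= 1/2×8/11 + 7/18×8/17 + 1/9×8/25
= 4/11 + 28/153 + 8/225 = 24496/42075

P = 24496/42075 ≈ 0.5822


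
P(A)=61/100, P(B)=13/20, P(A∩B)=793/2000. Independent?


P(A)×P(B) = 793/2000
P(A∩B) = 793/2000
Equal ✓ → Independent

Yes, independent


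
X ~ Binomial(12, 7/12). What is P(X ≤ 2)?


P(X ≤ 2) = Σ P(X=i) for i=0..2
P(X=0) = 244140625/8916100448256
P(X=1) = 341796875/743008370688
P(X=2) = 5263671875/1486016741376
Sum = 35927734375/8916100448256

P(X ≤ 2) = 35927734375/8916100448256 ≈ 0.40%


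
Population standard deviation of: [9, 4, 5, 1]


Mean = 19/4
  (9-19/4)²=289/16
  (4-19/4)²=9/16
  (5-19/4)²=1/16
  (1-19/4)²=225/16
Σ(x-μ)² = 131/4
σ² = (131/4)/4 = 131/16

σ = √(131/16) ≈ 2.8614


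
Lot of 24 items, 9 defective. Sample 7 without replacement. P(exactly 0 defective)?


Hypergeometric: C(9,0)×C(15,7)/C(24,7)
= 1×6435/346104 = 65/3496

P(X=0) = 65/3496 ≈ 1.86%


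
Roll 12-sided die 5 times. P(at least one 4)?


P(no 4)^5 = (11/12)^5 = 161051/248832
P(≥1) = 1 - 161051/248832 = 87781/248832

P = 87781/248832 ≈ 35.28%


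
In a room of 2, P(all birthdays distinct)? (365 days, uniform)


P(all different) = Π(365-i)/365 for i=0..1
= (365/365)×(364/365)×...×(364/365)
= 0.997260

P ≈ 0.9973 ≈ 99.73%


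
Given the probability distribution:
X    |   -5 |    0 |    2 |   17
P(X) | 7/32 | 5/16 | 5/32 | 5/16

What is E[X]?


E[X] = Σ x·P(X=x)
= (-5)×(7/32) + (0)×(5/16) + (2)×(5/32) + (17)×(5/16)
= 145/32

E[X] = 145/32


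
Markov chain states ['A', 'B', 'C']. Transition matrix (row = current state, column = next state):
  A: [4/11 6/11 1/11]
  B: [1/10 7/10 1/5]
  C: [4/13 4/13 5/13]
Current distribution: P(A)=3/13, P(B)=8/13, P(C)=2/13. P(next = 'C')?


P(next=C) = Σᵢ P(now=i)×P(i→C)
= 3/13×1/11 + 8/13×1/5 + 2/13×5/13
= 3/143 + 8/65 + 10/169 = 1889/9295

P = 1889/9295 ≈ 0.2032


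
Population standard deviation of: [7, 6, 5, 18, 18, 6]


Mean = 60/6 = 10
  (7-10)²=9
  (6-10)²=16
  (5-10)²=25
  (18-10)²=64
  (18-10)²=64
  (6-10)²=16
Σ(x-μ)² = 194
σ² = 194/6 = 97/3

σ = √(97/3) ≈ 5.6862


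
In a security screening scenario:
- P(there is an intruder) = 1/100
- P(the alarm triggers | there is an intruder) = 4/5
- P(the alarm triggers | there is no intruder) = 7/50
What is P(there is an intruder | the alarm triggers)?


Using Bayes' theorem:
P(A|B) = P(B|A)·P(A) / P(B)

P(the alarm triggers) = 4/5 × 1/100 + 7/50 × 99/100
= 1/125 + 693/5000 = 733/5000

P(there is an intruder|the alarm triggers) = (1/125) / (733/5000) = 40/733

P(there is an intruder|the alarm triggers) = 40/733 ≈ 5.46%


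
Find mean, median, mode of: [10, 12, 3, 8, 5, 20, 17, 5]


Sorted: [3, 5, 5, 8, 10, 12, 17, 20]
Mean = 80/8 = 10
Median = 9
Freq: {10: 1, 12: 1, 3: 1, 8: 1, 5: 2, 20: 1, 17: 1}
Mode: [5]

Mean=10, Median=9, Mode=5


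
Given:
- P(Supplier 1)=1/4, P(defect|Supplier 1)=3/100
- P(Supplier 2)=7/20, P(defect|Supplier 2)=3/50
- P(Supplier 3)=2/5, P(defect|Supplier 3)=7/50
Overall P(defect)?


P(B) = Σ P(B|Aᵢ)×P(Aᵢ)
  3/100×1/4 = 3/400
  3/50×7/20 = 21/1000
  7/50×2/5 = 7/125
Sum = 169/2000

P(defect) = 169/2000 ≈ 8.45%


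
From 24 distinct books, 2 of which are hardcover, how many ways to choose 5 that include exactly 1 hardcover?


Choose 1 of the 2 hardcovers and 4 of the other 22 books:
C(2,1)×C(22,4) = 2×7315 = 14630

14630


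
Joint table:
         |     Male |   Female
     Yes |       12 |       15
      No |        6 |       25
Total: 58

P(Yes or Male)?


P(Yes∨Male) = P(Yes) + P(Male) - P(Yes∧Male)
= (27 + 18 - 12)/58 = 33/58

P = 33/58 ≈ 56.90%


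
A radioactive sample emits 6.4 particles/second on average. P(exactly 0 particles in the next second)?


Poisson(λ=6.4): P(X=0) = e^(-λ)×λ^k/k!
= e^(-6.4) × 6.4^0 / 0!
≈ 0.001661557273 × 1 / 1 ≈ 0.001662

P(X=0) ≈ 0.001662 ≈ 0.17%


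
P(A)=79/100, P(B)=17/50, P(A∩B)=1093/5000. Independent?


P(A)×P(B) = 1343/5000
P(A∩B) = 1093/5000
Not equal → NOT independent

No, not independent


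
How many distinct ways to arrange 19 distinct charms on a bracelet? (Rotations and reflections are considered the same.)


Free circular arrangements: rotations and reflections both identified.
(n-1)!/2 = 18!/2 = 6402373705728000/2 = 3201186852864000

3201186852864000


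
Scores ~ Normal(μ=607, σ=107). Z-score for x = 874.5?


z = (x - μ)/σ = (874.5 - 607)/107 = 2.5

z = 2.5


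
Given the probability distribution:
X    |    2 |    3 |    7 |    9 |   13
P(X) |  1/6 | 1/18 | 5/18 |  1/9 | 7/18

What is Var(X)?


E[X] = 17/2
E[X²] = 179/2
Var(X) = E[X²] - (E[X])² = 179/2 - 289/4 = 69/4

Var(X) = 69/4 ≈ 17.2500


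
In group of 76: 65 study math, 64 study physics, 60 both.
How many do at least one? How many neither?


|A∪B| = 65+64-60 = 69
Neither = 76-69 = 7

At least one: 69; Neither: 7


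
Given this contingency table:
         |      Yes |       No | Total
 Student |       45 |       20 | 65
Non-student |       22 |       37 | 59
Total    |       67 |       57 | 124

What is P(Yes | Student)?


P(Yes | Student) = 45/(45+20) = 45/65 = 9/13

P(Yes|Student) = 9/13 ≈ 69.23%


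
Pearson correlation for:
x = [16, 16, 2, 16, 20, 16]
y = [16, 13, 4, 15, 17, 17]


n=6, Σx=86, Σy=82, Σxy=1324, Σx²=1428, Σy²=1244
r = (6×1324 - 86×82)/√((6×1428 - 86²)(6×1244 - 82²))
= 892/√(1172×740) = 892/√867280 ≈ 892/931.2787 ≈ 0.9578

r ≈ 0.9578


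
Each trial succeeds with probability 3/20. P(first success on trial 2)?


Geometric: P(X=2) = (1-p)^(k-1)×p = (17/20)^1×3/20 = 51/400

P(X=2) = 51/400 ≈ 12.75%


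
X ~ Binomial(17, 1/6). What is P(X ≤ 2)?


P(X ≤ 2) = Σ P(X=i) for i=0..2
P(X=0) = 762939453125/16926659444736
P(X=1) = 2593994140625/16926659444736
P(X=2) = 518798828125/2115832430592
Sum = 1251220703125/2821109907456

P(X ≤ 2) = 1251220703125/2821109907456 ≈ 44.35%


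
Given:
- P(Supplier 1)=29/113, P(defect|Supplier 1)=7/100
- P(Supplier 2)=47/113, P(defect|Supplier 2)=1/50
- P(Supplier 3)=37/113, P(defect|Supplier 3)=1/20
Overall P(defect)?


P(B) = Σ P(B|Aᵢ)×P(Aᵢ)
  7/100×29/113 = 203/11300
  1/50×47/113 = 47/5650
  1/20×37/113 = 37/2260
Sum = 241/5650

P(defect) = 241/5650 ≈ 4.27%


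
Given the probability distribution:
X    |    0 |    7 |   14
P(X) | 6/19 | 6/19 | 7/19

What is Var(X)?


E[X] = 140/19
E[X²] = 1666/19
Var(X) = E[X²] - (E[X])² = 1666/19 - 19600/361 = 12054/361

Var(X) = 12054/361 ≈ 33.3906


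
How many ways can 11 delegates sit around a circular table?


Circular arrangements of 11 distinct objects: fix one position to break rotational symmetry.
(n-1)! = 10! = 3628800

3628800


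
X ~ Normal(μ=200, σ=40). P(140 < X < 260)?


z₁=(140-200)/40=-1.5, z₂=(260-200)/40=1.5
P = Φ(1.5) - Φ(-1.5) = 0.933193 - 0.066807 = 0.866386 ≈ 0.8664

P(140 < X < 260) ≈ 0.8664


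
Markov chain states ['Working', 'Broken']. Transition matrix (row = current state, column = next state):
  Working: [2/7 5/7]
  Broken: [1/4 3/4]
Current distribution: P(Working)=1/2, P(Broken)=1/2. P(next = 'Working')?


P(next=Working) = Σᵢ P(now=i)×P(i→Working)
= 1/2×2/7 + 1/2×1/4
= 1/7 + 1/8 = 15/56

P = 15/56 ≈ 0.2679


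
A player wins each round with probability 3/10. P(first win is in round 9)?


Geometric: P(X=9) = (1-p)^(k-1)×p = (7/10)^8×3/10 = 17294403/1000000000

P(X=9) = 17294403/1000000000 ≈ 1.73%


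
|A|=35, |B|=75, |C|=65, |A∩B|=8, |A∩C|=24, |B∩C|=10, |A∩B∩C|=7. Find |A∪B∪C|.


|A∪B∪C| = 35+75+65-8-24-10+7 = 140

|A∪B∪C| = 140


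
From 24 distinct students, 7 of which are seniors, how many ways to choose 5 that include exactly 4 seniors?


Choose 4 of the 7 seniors and 1 of the other 17 students:
C(7,4)×C(17,1) = 35×17 = 595

595


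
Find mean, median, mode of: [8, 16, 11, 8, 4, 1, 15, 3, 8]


Sorted: [1, 3, 4, 8, 8, 8, 11, 15, 16]
Mean = 74/9
Median = 8
Freq: {8: 3, 16: 1, 11: 1, 4: 1, 1: 1, 15: 1, 3: 1}
Mode: [8]

Mean=74/9, Median=8, Mode=8


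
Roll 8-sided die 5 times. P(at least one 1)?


P(no 1)^5 = (7/8)^5 = 16807/32768
P(≥1) = 1 - 16807/32768 = 15961/32768

P = 15961/32768 ≈ 48.71%


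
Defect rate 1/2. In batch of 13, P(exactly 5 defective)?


Binomial: P(X=5) = C(13,5)×p^5×(1-p)^8
= 1287 × 1/32 × 1/256 = 1287/8192

P(X=5) = 1287/8192 ≈ 15.71%


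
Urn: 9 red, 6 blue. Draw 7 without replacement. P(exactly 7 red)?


Hypergeometric: C(9,7)×C(6,0)/C(15,7)
= 36×1/6435 = 4/715

P(X=7) = 4/715 ≈ 0.56%


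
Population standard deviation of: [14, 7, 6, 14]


Mean = 41/4
  (14-41/4)²=225/16
  (7-41/4)²=169/16
  (6-41/4)²=289/16
  (14-41/4)²=225/16
Σ(x-μ)² = 227/4
σ² = (227/4)/4 = 227/16

σ = √(227/16) ≈ 3.7666


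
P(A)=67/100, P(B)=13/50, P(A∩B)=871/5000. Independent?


P(A)×P(B) = 871/5000
P(A∩B) = 871/5000
Equal ✓ → Independent

Yes, independent


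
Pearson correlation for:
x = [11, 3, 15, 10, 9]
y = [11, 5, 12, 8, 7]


n=5, Σx=48, Σy=43, Σxy=459, Σx²=536, Σy²=403
r = (5×459 - 48×43)/√((5×536 - 48²)(5×403 - 43²))
= 231/√(376×166) = 231/√62416 ≈ 231/249.8319 ≈ 0.9246

r ≈ 0.9246


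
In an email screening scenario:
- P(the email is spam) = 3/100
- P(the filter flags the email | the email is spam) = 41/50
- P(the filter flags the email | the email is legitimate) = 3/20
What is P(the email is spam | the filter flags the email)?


Using Bayes' theorem:
P(A|B) = P(B|A)·P(A) / P(B)

P(the filter flags the email) = 41/50 × 3/100 + 3/20 × 97/100
= 123/5000 + 291/2000 = 1701/10000

P(the email is spam|the filter flags the email) = (123/5000) / (1701/10000) = 82/567

P(the email is spam|the filter flags the email) = 82/567 ≈ 14.46%


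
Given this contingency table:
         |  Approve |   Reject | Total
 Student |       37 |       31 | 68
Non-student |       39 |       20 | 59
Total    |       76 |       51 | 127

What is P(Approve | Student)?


P(Approve | Student) = 37/(37+31) = 37/68

P(Approve|Student) = 37/68 ≈ 54.41%


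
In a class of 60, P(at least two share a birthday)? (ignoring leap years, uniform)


P(all different) = Π(365-i)/365 for i=0..59
= 0.005877
P(match) = 1 - 0.005877 = 0.994123

P ≈ 0.9941 ≈ 99.41%


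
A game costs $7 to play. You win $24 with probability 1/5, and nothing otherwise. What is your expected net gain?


E[gain] = (24-7)×1/5 + (-7)×4/5
= 17/5 - 28/5 = -11/5

Expected net gain = $-11/5 ≈ $-2.20


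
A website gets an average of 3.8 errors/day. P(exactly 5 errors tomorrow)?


Poisson(λ=3.8): P(X=5) = e^(-λ)×λ^k/k!
= e^(-3.8) × 3.8^5 / 5!
≈ 0.02237077186 × 792.35168 / 120 ≈ 0.147713

P(X=5) ≈ 0.147713 ≈ 14.77%


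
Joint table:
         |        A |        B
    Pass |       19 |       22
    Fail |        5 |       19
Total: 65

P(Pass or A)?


P(Pass∨A) = P(Pass) + P(A) - P(Pass∧A)
= (41 + 24 - 19)/65 = 46/65

P = 46/65 ≈ 70.77%


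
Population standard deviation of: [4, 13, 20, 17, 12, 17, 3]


Mean = 86/7
  (4-86/7)²=3364/49
  (13-86/7)²=25/49
  (20-86/7)²=2916/49
  (17-86/7)²=1089/49
  (12-86/7)²=4/49
  (17-86/7)²=1089/49
  (3-86/7)²=4225/49
Σ(x-μ)² = 1816/7
σ² = (1816/7)/7 = 1816/49

σ = √(1816/49) ≈ 6.0878


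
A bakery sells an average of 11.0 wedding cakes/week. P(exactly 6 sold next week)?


Poisson(λ=11.0): P(X=6) = e^(-λ)×λ^k/k!
= e^(-11.0) × 11.0^6 / 6!
≈ 1.670170079e-05 × 1771561 / 720 ≈ 0.041095

P(X=6) ≈ 0.041095 ≈ 4.11%


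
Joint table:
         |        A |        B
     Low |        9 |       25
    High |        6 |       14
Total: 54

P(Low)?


P(Low) = (9+25)/54 = 34/54 = 17/27

P(Low) = 17/27 ≈ 62.96%


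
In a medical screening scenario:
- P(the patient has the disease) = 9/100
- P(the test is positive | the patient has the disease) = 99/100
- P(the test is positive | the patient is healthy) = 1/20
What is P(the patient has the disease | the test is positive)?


Using Bayes' theorem:
P(A|B) = P(B|A)·P(A) / P(B)

P(the test is positive) = 99/100 × 9/100 + 1/20 × 91/100
= 891/10000 + 91/2000 = 673/5000

P(the patient has the disease|the test is positive) = (891/10000) / (673/5000) = 891/1346

P(the patient has the disease|the test is positive) = 891/1346 ≈ 66.20%


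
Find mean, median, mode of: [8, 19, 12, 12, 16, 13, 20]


Sorted: [8, 12, 12, 13, 16, 19, 20]
Mean = 100/7
Median = 13
Freq: {8: 1, 19: 1, 12: 2, 16: 1, 13: 1, 20: 1}
Mode: [12]

Mean=100/7, Median=13, Mode=12


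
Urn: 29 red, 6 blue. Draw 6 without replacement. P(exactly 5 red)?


Hypergeometric: C(29,5)×C(6,1)/C(35,6)
= 118755×6/1623160 = 10179/23188

P(X=5) = 10179/23188 ≈ 43.90%


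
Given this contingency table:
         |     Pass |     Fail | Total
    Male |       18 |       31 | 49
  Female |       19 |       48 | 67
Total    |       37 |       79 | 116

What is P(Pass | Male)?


P(Pass | Male) = 18/(18+31) = 18/49

P(Pass|Male) = 18/49 ≈ 36.73%


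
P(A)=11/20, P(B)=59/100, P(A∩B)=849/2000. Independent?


P(A)×P(B) = 649/2000
P(A∩B) = 849/2000
Not equal → NOT independent

No, not independent


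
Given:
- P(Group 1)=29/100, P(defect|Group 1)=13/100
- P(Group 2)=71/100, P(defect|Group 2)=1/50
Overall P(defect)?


P(B) = Σ P(B|Aᵢ)×P(Aᵢ)
  13/100×29/100 = 377/10000
  1/50×71/100 = 71/5000
Sum = 519/10000

P(defect) = 519/10000 ≈ 5.19%


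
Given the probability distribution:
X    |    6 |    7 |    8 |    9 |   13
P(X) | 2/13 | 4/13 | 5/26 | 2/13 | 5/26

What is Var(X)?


E[X] = 17/2
E[X²] = 2025/26
Var(X) = E[X²] - (E[X])² = 2025/26 - 289/4 = 293/52

Var(X) = 293/52 ≈ 5.6346


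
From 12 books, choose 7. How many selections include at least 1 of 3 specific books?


Complement: C(12,7) - C(9,7) = 792 - 36 = 756

756


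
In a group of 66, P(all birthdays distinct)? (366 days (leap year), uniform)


P(all different) = Π(366-i)/366 for i=0..65
= (366/366)×(365/366)×...×(301/366)
= 0.001939

P ≈ 0.0019 ≈ 0.19%


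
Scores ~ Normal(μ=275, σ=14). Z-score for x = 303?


z = (x - μ)/σ = (303 - 275)/14 = 2.0

z = 2.0


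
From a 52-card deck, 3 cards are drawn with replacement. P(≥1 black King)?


P(not a black King) = 50/52 = 25/26
P(none in 3 draws) = (25/26)^3 = 15625/17576
P(≥1 black King) = 1 - 15625/17576 = 1951/17576

P = 1951/17576 ≈ 11.10%


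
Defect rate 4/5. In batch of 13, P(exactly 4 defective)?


Binomial: P(X=4) = C(13,4)×p^4×(1-p)^9
= 715 × 256/625 × 1/1953125 = 36608/244140625

P(X=4) = 36608/244140625 ≈ 0.01%


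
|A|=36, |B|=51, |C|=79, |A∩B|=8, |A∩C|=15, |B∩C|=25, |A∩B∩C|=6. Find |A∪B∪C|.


|A∪B∪C| = 36+51+79-8-15-25+6 = 124

|A∪B∪C| = 124


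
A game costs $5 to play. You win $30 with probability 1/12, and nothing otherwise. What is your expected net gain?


E[gain] = (30-5)×1/12 + (-5)×11/12
= 25/12 - 55/12 = -5/2

Expected net gain = $-5/2 ≈ $-2.50


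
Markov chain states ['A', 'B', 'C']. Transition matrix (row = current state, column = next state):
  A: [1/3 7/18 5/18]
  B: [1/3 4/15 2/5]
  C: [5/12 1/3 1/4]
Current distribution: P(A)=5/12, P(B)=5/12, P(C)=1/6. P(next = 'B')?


P(next=B) = Σᵢ P(now=i)×P(i→B)
= 5/12×7/18 + 5/12×4/15 + 1/6×1/3
= 35/216 + 1/9 + 1/18 = 71/216

P = 71/216 ≈ 0.3287


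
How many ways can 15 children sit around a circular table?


Circular arrangements of 15 distinct objects: fix one position to break rotational symmetry.
(n-1)! = 14! = 87178291200

87178291200


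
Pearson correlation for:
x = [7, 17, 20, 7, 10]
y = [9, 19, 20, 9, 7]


n=5, Σx=61, Σy=64, Σxy=919, Σx²=887, Σy²=972
r = (5×919 - 61×64)/√((5×887 - 61²)(5×972 - 64²))
= 691/√(714×764) = 691/√545496 ≈ 691/738.5770 ≈ 0.9356

r ≈ 0.9356


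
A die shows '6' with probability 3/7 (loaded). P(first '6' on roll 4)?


Geometric: P(X=4) = (1-p)^(k-1)×p = (4/7)^3×3/7 = 192/2401

P(X=4) = 192/2401 ≈ 8.00%


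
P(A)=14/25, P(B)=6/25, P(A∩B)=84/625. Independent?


P(A)×P(B) = 84/625
P(A∩B) = 84/625
Equal ✓ → Independent

Yes, independent


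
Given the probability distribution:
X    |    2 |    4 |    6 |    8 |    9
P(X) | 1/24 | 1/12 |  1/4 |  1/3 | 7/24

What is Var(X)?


E[X] = 173/24
E[X²] = 1331/24
Var(X) = E[X²] - (E[X])² = 1331/24 - 29929/576 = 2015/576

Var(X) = 2015/576 ≈ 3.4983


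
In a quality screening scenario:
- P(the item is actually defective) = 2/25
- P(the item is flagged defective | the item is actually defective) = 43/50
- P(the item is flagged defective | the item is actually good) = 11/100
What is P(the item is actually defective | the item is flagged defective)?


Using Bayes' theorem:
P(A|B) = P(B|A)·P(A) / P(B)

P(the item is flagged defective) = 43/50 × 2/25 + 11/100 × 23/25
= 43/625 + 253/2500 = 17/100

P(the item is actually defective|the item is flagged defective) = (43/625) / (17/100) = 172/425

P(the item is actually defective|the item is flagged defective) = 172/425 ≈ 40.47%


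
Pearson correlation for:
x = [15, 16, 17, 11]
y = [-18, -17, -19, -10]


n=4, Σx=59, Σy=-64, Σxy=-975, Σx²=891, Σy²=1074
r = (4×(-975) - 59×(-64))/√((4×891 - 59²)(4×1074 - (-64)²))
= -124/√(83×200) = -124/√16600 ≈ -124/128.8410 ≈ -0.9624

r ≈ -0.9624


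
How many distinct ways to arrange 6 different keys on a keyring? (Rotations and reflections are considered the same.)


Free circular arrangements: rotations and reflections both identified.
(n-1)!/2 = 5!/2 = 120/2 = 60

60


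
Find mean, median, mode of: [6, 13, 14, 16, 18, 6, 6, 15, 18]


Sorted: [6, 6, 6, 13, 14, 15, 16, 18, 18]
Mean = 112/9
Median = 14
Freq: {6: 3, 13: 1, 14: 1, 16: 1, 18: 2, 15: 1}
Mode: [6]

Mean=112/9, Median=14, Mode=6


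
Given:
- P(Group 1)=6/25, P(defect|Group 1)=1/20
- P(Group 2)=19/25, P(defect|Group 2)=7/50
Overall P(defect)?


P(B) = Σ P(B|Aᵢ)×P(Aᵢ)
  1/20×6/25 = 3/250
  7/50×19/25 = 133/1250
Sum = 74/625

P(defect) = 74/625 ≈ 11.84%


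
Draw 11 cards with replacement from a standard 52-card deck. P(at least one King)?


P(not a King) = 48/52 = 12/13
P(none in 11 draws) = (12/13)^11 = 743008370688/1792160394037
P(≥1 King) = 1 - 743008370688/1792160394037 = 1049152023349/1792160394037

P = 1049152023349/1792160394037 ≈ 58.54%


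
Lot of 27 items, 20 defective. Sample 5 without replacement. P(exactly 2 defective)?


Hypergeometric: C(20,2)×C(7,3)/C(27,5)
= 190×35/80730 = 665/8073

P(X=2) = 665/8073 ≈ 8.24%


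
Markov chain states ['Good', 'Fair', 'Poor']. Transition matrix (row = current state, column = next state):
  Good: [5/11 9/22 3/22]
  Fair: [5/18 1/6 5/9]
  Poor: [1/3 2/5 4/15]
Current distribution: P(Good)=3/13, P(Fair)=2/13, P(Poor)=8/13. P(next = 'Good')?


P(next=Good) = Σᵢ P(now=i)×P(i→Good)
= 3/13×5/11 + 2/13×5/18 + 8/13×1/3
= 15/143 + 5/117 + 8/39 = 454/1287

P = 454/1287 ≈ 0.3528


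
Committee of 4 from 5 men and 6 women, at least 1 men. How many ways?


Count by #men:
  1M,3W: C(5,1)×C(6,3)=100
  2M,2W: C(5,2)×C(6,2)=150
  3M,1W: C(5,3)×C(6,1)=60
  4M,0W: C(5,4)×C(6,0)=5
Total = 315

315


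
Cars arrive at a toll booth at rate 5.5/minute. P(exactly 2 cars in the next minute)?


Poisson(λ=5.5): P(X=2) = e^(-λ)×λ^k/k!
= e^(-5.5) × 5.5^2 / 2!
≈ 0.004086771438 × 30.25 / 2 ≈ 0.061812

P(X=2) ≈ 0.061812 ≈ 6.18%


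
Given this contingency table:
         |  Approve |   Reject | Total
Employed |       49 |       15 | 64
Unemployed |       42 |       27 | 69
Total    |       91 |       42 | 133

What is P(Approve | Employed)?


P(Approve | Employed) = 49/(49+15) = 49/64

P(Approve|Employed) = 49/64 ≈ 76.56%


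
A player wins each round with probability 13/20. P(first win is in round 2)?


Geometric: P(X=2) = (1-p)^(k-1)×p = (7/20)^1×13/20 = 91/400

P(X=2) = 91/400 ≈ 22.75%


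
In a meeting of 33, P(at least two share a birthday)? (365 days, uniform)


P(all different) = Π(365-i)/365 for i=0..32
= 0.225028
P(match) = 1 - 0.225028 = 0.774972

P ≈ 0.7750 ≈ 77.50%


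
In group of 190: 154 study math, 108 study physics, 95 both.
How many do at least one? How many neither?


|A∪B| = 154+108-95 = 167
Neither = 190-167 = 23

At least one: 167; Neither: 23


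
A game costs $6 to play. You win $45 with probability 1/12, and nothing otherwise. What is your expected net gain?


E[gain] = (45-6)×1/12 + (-6)×11/12
= 13/4 - 11/2 = -9/4

Expected net gain = $-9/4 ≈ $-2.25


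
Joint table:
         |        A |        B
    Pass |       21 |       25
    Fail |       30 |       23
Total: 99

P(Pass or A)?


P(Pass∨A) = P(Pass) + P(A) - P(Pass∧A)
= (46 + 51 - 21)/99 = 76/99

P = 76/99 ≈ 76.77%


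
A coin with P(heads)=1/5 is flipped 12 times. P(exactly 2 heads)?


Binomial: P(X=2) = C(12,2)×p^2×(1-p)^10
= 66 × 1/25 × 1048576/9765625 = 69206016/244140625

P(X=2) = 69206016/244140625 ≈ 28.35%


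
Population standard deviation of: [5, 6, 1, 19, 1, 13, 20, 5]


Mean = 70/8 = 35/4
  (5-35/4)²=225/16
  (6-35/4)²=121/16
  (1-35/4)²=961/16
  (19-35/4)²=1681/16
  (1-35/4)²=961/16
  (13-35/4)²=289/16
  (20-35/4)²=2025/16
  (5-35/4)²=225/16
Σ(x-μ)² = 811/2
σ² = (811/2)/8 = 811/16

σ = √(811/16) ≈ 7.1195


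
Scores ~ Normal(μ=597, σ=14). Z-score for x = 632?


z = (x - μ)/σ = (632 - 597)/14 = 2.5

z = 2.5


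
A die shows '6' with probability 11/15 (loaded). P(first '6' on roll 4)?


Geometric: P(X=4) = (1-p)^(k-1)×p = (4/15)^3×11/15 = 704/50625

P(X=4) = 704/50625 ≈ 1.39%


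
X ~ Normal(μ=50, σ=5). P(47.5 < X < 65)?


z₁=(47.5-50)/5=-0.5, z₂=(65-50)/5=3.0
P = Φ(3.0) - Φ(-0.5) = 0.998650 - 0.308538 = 0.690112 ≈ 0.6901

P(47.5 < X < 65) ≈ 0.6901


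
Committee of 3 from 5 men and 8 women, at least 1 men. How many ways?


Count by #men:
  1M,2W: C(5,1)×C(8,2)=140
  2M,1W: C(5,2)×C(8,1)=80
  3M,0W: C(5,3)×C(8,0)=10
Total = 230

230


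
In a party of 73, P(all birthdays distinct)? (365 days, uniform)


P(all different) = Π(365-i)/365 for i=0..72
= (365/365)×(364/365)×...×(293/365)
= 0.000439

P ≈ 0.0004 ≈ 0.04%


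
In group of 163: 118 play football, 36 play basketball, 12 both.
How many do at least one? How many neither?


|A∪B| = 118+36-12 = 142
Neither = 163-142 = 21

At least one: 142; Neither: 21


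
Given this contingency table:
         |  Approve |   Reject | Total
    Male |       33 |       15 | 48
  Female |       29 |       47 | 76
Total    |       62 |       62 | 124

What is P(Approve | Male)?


P(Approve | Male) = 33/(33+15) = 33/48 = 11/16

P(Approve|Male) = 11/16 ≈ 68.75%


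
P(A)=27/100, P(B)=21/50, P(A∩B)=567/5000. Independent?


P(A)×P(B) = 567/5000
P(A∩B) = 567/5000
Equal ✓ → Independent

Yes, independent


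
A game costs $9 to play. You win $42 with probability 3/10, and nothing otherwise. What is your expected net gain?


E[gain] = (42-9)×3/10 + (-9)×7/10
= 99/10 - 63/10 = 18/5

Expected net gain = $18/5 ≈ $3.60


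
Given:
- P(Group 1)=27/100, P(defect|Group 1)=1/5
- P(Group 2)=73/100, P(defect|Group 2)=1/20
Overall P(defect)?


P(B) = Σ P(B|Aᵢ)×P(Aᵢ)
  1/5×27/100 = 27/500
  1/20×73/100 = 73/2000
Sum = 181/2000

P(defect) = 181/2000 ≈ 9.05%


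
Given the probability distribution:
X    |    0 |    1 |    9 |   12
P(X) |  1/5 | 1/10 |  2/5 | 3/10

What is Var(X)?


E[X] = 73/10
E[X²] = 757/10
Var(X) = E[X²] - (E[X])² = 757/10 - 5329/100 = 2241/100

Var(X) = 2241/100 ≈ 22.4100


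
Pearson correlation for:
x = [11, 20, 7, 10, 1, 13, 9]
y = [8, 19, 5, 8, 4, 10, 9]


n=7, Σx=71, Σy=63, Σxy=798, Σx²=921, Σy²=711
r = (7×798 - 71×63)/√((7×921 - 71²)(7×711 - 63²))
= 1113/√(1406×1008) = 1113/√1417248 ≈ 1113/1190.4823 ≈ 0.9349

r ≈ 0.9349


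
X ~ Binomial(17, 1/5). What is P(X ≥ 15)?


P(X ≥ 15) = Σ P(X=i) for i=15..17
P(X=15) = 2176/762939453125
P(X=16) = 68/762939453125
P(X=17) = 1/762939453125
Sum = 449/152587890625

P(X ≥ 15) = 449/152587890625 ≈ 0.00%


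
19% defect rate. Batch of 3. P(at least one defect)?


P(all good) = (81/100)^3 = 531441/1000000
P(≥1 defect) = 468559/1000000

P = 468559/1000000 ≈ 46.86%


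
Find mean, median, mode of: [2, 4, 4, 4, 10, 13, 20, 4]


Sorted: [2, 4, 4, 4, 4, 10, 13, 20]
Mean = 61/8
Median = 4
Freq: {2: 1, 4: 4, 10: 1, 13: 1, 20: 1}
Mode: [4]

Mean=61/8, Median=4, Mode=4


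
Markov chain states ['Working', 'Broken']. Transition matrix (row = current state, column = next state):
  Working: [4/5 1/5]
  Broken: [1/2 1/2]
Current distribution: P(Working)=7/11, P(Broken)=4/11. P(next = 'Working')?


P(next=Working) = Σᵢ P(now=i)×P(i→Working)
= 7/11×4/5 + 4/11×1/2
= 28/55 + 2/11 = 38/55

P = 38/55 ≈ 0.6909


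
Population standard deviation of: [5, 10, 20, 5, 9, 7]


Mean = 56/6 = 28/3
  (5-28/3)²=169/9
  (10-28/3)²=4/9
  (20-28/3)²=1024/9
  (5-28/3)²=169/9
  (9-28/3)²=1/9
  (7-28/3)²=49/9
Σ(x-μ)² = 472/3
σ² = (472/3)/6 = 236/9

σ = √(236/9) ≈ 5.1208


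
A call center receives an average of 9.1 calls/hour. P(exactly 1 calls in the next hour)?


Poisson(λ=9.1): P(X=1) = e^(-λ)×λ^k/k!
= e^(-9.1) × 9.1^1 / 1!
≈ 0.0001116658085 × 9.1 / 1 ≈ 0.001016

P(X=1) ≈ 0.001016 ≈ 0.10%


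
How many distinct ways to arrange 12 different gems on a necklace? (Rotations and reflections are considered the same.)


Free circular arrangements: rotations and reflections both identified.
(n-1)!/2 = 11!/2 = 39916800/2 = 19958400

19958400


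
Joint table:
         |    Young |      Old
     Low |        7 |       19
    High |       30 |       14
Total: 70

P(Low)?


P(Low) = (7+19)/70 = 26/70 = 13/35

P(Low) = 13/35 ≈ 37.14%


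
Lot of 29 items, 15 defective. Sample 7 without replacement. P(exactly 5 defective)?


Hypergeometric: C(15,5)×C(14,2)/C(29,7)
= 3003×91/1560780 = 7007/40020

P(X=5) = 7007/40020 ≈ 17.51%


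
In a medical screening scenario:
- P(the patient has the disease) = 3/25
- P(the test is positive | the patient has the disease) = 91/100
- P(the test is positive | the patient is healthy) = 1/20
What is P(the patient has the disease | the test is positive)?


Using Bayes' theorem:
P(A|B) = P(B|A)·P(A) / P(B)

P(the test is positive) = 91/100 × 3/25 + 1/20 × 22/25
= 273/2500 + 11/250 = 383/2500

P(the patient has the disease|the test is positive) = (273/2500) / (383/2500) = 273/383

P(the patient has the disease|the test is positive) = 273/383 ≈ 71.28%


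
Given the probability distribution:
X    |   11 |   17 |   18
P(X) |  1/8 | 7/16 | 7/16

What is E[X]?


E[X] = Σ x·P(X=x)
= (11)×(1/8) + (17)×(7/16) + (18)×(7/16)
= 267/16

E[X] = 267/16


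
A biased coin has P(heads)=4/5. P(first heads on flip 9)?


Geometric: P(X=9) = (1-p)^(k-1)×p = (1/5)^8×4/5 = 4/1953125

P(X=9) = 4/1953125 ≈ 0.00%


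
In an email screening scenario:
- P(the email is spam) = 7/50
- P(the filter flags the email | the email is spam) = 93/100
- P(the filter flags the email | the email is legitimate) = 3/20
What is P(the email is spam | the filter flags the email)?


Using Bayes' theorem:
P(A|B) = P(B|A)·P(A) / P(B)

P(the filter flags the email) = 93/100 × 7/50 + 3/20 × 43/50
= 651/5000 + 129/1000 = 162/625

P(the email is spam|the filter flags the email) = (651/5000) / (162/625) = 217/432

P(the email is spam|the filter flags the email) = 217/432 ≈ 50.23%


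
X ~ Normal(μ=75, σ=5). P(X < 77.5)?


z = (77.5-75)/5 = 0.5
P(Z < 0.5) = 0.6915

P(X < 77.5) ≈ 0.6915


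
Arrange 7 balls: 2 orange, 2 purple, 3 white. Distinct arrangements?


7!/(2!×2!×3!) = 210

210


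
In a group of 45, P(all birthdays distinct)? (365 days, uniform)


P(all different) = Π(365-i)/365 for i=0..44
= (365/365)×(364/365)×...×(321/365)
= 0.059024

P ≈ 0.0590 ≈ 5.90%


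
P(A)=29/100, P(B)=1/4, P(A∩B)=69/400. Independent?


P(A)×P(B) = 29/400
P(A∩B) = 69/400
Not equal → NOT independent

No, not independent


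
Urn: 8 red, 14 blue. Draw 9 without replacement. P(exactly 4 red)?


Hypergeometric: C(8,4)×C(14,5)/C(22,9)
= 70×2002/497420 = 91/323

P(X=4) = 91/323 ≈ 28.17%


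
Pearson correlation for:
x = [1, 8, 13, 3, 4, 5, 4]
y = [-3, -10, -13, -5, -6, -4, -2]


n=7, Σx=38, Σy=-43, Σxy=-319, Σx²=300, Σy²=359
r = (7×(-319) - 38×(-43))/√((7×300 - 38²)(7×359 - (-43)²))
= -599/√(656×664) = -599/√435584 ≈ -599/659.9879 ≈ -0.9076

r ≈ -0.9076


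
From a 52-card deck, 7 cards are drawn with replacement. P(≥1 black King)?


P(not a black King) = 50/52 = 25/26
P(none in 7 draws) = (25/26)^7 = 6103515625/8031810176
P(≥1 black King) = 1 - 6103515625/8031810176 = 1928294551/8031810176

P = 1928294551/8031810176 ≈ 24.01%


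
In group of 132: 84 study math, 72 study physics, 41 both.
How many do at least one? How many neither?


|A∪B| = 84+72-41 = 115
Neither = 132-115 = 17

At least one: 115; Neither: 17


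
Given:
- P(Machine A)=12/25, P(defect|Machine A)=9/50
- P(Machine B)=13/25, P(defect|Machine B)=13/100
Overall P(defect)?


P(B) = Σ P(B|Aᵢ)×P(Aᵢ)
  9/50×12/25 = 54/625
  13/100×13/25 = 169/2500
Sum = 77/500

P(defect) = 77/500 ≈ 15.40%


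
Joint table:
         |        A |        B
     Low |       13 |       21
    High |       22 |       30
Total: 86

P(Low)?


P(Low) = (13+21)/86 = 34/86 = 17/43

P(Low) = 17/43 ≈ 39.53%


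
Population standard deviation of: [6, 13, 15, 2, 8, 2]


Mean = 46/6 = 23/3
  (6-23/3)²=25/9
  (13-23/3)²=256/9
  (15-23/3)²=484/9
  (2-23/3)²=289/9
  (8-23/3)²=1/9
  (2-23/3)²=289/9
Σ(x-μ)² = 448/3
σ² = (448/3)/6 = 224/9

σ = √(224/9) ≈ 4.9889


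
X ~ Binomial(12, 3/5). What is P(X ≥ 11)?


P(X ≥ 11) = Σ P(X=i) for i=11..12
P(X=11) = 4251528/244140625
P(X=12) = 531441/244140625
Sum = 4782969/244140625

P(X ≥ 11) = 4782969/244140625 ≈ 1.96%


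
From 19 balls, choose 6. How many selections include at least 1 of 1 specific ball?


Complement: C(19,6) - C(18,6) = 27132 - 18564 = 8568

8568


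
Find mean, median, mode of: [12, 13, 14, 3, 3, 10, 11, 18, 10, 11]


Sorted: [3, 3, 10, 10, 11, 11, 12, 13, 14, 18]
Mean = 105/10 = 21/2
Median = 11
Freq: {12: 1, 13: 1, 14: 1, 3: 2, 10: 2, 11: 2, 18: 1}
Mode: [3, 10, 11]

Mean=21/2, Median=11, Mode=[3, 10, 11]


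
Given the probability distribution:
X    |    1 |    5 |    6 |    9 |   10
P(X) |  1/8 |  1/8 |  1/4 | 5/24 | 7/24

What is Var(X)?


E[X] = 169/24
E[X²] = 1399/24
Var(X) = E[X²] - (E[X])² = 1399/24 - 28561/576 = 5015/576

Var(X) = 5015/576 ≈ 8.7066


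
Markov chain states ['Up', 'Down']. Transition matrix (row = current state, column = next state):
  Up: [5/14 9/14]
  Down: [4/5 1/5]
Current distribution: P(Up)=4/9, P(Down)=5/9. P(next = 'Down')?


P(next=Down) = Σᵢ P(now=i)×P(i→Down)
= 4/9×9/14 + 5/9×1/5
= 2/7 + 1/9 = 25/63

P = 25/63 ≈ 0.3968


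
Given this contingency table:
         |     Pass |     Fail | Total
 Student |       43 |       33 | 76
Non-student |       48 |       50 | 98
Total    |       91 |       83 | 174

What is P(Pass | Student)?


P(Pass | Student) = 43/(43+33) = 43/76

P(Pass|Student) = 43/76 ≈ 56.58%


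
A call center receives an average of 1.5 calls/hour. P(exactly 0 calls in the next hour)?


Poisson(λ=1.5): P(X=0) = e^(-λ)×λ^k/k!
= e^(-1.5) × 1.5^0 / 0!
≈ 0.2231301601 × 1 / 1 ≈ 0.223130

P(X=0) ≈ 0.223130 ≈ 22.31%


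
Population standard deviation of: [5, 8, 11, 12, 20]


Mean = 56/5
  (5-56/5)²=961/25
  (8-56/5)²=256/25
  (11-56/5)²=1/25
  (12-56/5)²=16/25
  (20-56/5)²=1936/25
Σ(x-μ)² = 634/5
σ² = (634/5)/5 = 634/25

σ = √(634/25) ≈ 5.0359
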